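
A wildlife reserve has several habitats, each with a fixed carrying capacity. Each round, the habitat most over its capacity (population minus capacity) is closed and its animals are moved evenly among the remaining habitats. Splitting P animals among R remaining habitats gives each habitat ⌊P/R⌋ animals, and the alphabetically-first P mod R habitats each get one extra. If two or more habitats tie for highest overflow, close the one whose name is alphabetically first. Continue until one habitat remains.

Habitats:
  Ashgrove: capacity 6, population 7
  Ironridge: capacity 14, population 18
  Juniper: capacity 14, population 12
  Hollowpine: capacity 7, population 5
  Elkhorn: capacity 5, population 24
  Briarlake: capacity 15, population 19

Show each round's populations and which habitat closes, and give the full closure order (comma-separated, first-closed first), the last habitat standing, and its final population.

Round 1: Ashgrove=7 Briarlake=19 Elkhorn=24 Hollowpine=5 Ironridge=18 Juniper=12 → close Elkhorn (overflow 19)
  24÷5 = 4 each, +1 to first 4
Round 2: Ashgrove=12 Briarlake=24 Hollowpine=10 Ironridge=23 Juniper=16 → close Briarlake (overflow 9)
  24÷4 = 6 each, +1 to first 0
Round 3: Ashgrove=18 Hollowpine=16 Ironridge=29 Juniper=22 → close Ironridge (overflow 15)
  29÷3 = 9 each, +1 to first 2
Round 4: Ashgrove=28 Hollowpine=26 Juniper=31 → close Ashgrove (overflow 22)
  28÷2 = 14 each, +1 to first 0
Round 5: Hollowpine=40 Juniper=45 → close Hollowpine (overflow 33)
  40÷1 = 40 each, +1 to first 0

Closure order: Elkhorn, Briarlake, Ironridge, Ashgrove, Hollowpine
Last habitat: Juniper with 85 animals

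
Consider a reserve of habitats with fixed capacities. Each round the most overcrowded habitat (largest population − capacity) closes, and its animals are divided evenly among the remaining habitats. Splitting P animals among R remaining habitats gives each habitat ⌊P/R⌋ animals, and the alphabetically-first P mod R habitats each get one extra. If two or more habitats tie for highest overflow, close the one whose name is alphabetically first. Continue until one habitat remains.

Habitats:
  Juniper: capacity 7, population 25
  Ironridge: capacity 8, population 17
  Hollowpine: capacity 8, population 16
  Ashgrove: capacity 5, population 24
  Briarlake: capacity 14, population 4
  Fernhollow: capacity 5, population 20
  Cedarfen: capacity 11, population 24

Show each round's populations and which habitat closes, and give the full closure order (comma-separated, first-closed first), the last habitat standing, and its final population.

Closure order: Ashgrove, Juniper, Fernhollow, Cedarfen, Hollowpine, Ironridge
Last habitat: Briarlake with 130 animals

Round 1: Ashgrove=24 Briarlake=4 Cedarfen=24 Fernhollow=20 Hollowpine=16 Ironridge=17 Juniper=25 → close Ashgrove (overflow 19)
  24÷6 = 4 each, +1 to first 0
Round 2: Briarlake=8 Cedarfen=28 Fernhollow=24 Hollowpine=20 Ironridge=21 Juniper=29 → close Juniper (overflow 22)
  29÷5 = 5 each, +1 to first 4
Round 3: Briarlake=14 Cedarfen=34 Fernhollow=30 Hollowpine=26 Ironridge=26 → close Fernhollow (overflow 25)
  30÷4 = 7 each, +1 to first 2
Round 4: Briarlake=22 Cedarfen=42 Hollowpine=33 Ironridge=33 → close Cedarfen (overflow 31)
  42÷3 = 14 each, +1 to first 0
Round 5: Briarlake=36 Hollowpine=47 Ironridge=47 → close Hollowpine (overflow 39)
  47÷2 = 23 each, +1 to first 1
Round 6: Briarlake=60 Ironridge=70 → close Ironridge (overflow 62)
  70÷1 = 70 each, +1 to first 0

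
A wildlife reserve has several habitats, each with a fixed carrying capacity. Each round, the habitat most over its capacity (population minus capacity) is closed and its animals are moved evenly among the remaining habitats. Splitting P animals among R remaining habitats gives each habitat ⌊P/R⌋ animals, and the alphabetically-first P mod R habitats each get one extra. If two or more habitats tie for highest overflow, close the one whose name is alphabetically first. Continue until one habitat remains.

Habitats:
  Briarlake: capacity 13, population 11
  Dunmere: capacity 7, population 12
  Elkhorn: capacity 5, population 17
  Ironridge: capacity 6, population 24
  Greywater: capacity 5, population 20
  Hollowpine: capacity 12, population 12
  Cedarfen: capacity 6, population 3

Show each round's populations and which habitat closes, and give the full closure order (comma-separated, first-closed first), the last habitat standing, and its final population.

Round 1: Briarlake=11 Cedarfen=3 Dunmere=12 Elkhorn=17 Greywater=20 Hollowpine=12 Ironridge=24 → close Ironridge (overflow 18)
  24÷6 = 4 each, +1 to first 0
Round 2: Briarlake=15 Cedarfen=7 Dunmere=16 Elkhorn=21 Greywater=24 Hollowpine=16 → close Greywater (overflow 19)
  24÷5 = 4 each, +1 to first 4
Round 3: Briarlake=20 Cedarfen=12 Dunmere=21 Elkhorn=26 Hollowpine=20 → close Elkhorn (overflow 21)
  26÷4 = 6 each, +1 to first 2
Round 4: Briarlake=27 Cedarfen=19 Dunmere=27 Hollowpine=26 → close Dunmere (overflow 20)
  27÷3 = 9 each, +1 to first 0
Round 5: Briarlake=36 Cedarfen=28 Hollowpine=35 → close Briarlake (overflow 23)
  36÷2 = 18 each, +1 to first 0
Round 6: Cedarfen=46 Hollowpine=53 → close Hollowpine (overflow 41)
  53÷1 = 53 each, +1 to first 0

Closure order: Ironridge, Greywater, Elkhorn, Dunmere, Briarlake, Hollowpine
Last habitat: Cedarfen with 99 animals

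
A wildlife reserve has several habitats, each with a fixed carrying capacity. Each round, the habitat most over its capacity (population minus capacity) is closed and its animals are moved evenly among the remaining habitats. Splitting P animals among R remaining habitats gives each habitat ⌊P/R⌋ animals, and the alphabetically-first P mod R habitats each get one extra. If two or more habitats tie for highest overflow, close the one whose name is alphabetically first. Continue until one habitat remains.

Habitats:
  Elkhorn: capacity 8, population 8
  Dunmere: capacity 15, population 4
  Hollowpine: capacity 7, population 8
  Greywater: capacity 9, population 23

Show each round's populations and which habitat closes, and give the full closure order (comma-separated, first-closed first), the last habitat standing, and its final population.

Round 1: Dunmere=4 Elkhorn=8 Greywater=23 Hollowpine=8 → close Greywater (overflow 14)
  23÷3 = 7 each, +1 to first 2
Round 2: Dunmere=12 Elkhorn=16 Hollowpine=15 → close Elkhorn (overflow 8)
  16÷2 = 8 each, +1 to first 0
Round 3: Dunmere=20 Hollowpine=23 → close Hollowpine (overflow 16)
  23÷1 = 23 each, +1 to first 0

Closure order: Greywater, Elkhorn, Hollowpine
Last habitat: Dunmere with 43 animals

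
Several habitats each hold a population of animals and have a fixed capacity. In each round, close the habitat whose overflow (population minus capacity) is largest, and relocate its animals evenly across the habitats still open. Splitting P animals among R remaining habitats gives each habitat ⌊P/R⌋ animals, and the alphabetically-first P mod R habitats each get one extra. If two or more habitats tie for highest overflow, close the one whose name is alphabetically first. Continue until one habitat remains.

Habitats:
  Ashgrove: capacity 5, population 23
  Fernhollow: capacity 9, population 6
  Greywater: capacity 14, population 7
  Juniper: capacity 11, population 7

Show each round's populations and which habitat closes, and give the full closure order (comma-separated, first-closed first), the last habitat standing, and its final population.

Closure order: Ashgrove, Fernhollow, Juniper
Last habitat: Greywater with 43 animals

Round 1: Ashgrove=23 Fernhollow=6 Greywater=7 Juniper=7 → close Ashgrove (overflow 18)
  23÷3 = 7 each, +1 to first 2
Round 2: Fernhollow=14 Greywater=15 Juniper=14 → close Fernhollow (overflow 5)
  14÷2 = 7 each, +1 to first 0
Round 3: Greywater=22 Juniper=21 → close Juniper (overflow 10)
  21÷1 = 21 each, +1 to first 0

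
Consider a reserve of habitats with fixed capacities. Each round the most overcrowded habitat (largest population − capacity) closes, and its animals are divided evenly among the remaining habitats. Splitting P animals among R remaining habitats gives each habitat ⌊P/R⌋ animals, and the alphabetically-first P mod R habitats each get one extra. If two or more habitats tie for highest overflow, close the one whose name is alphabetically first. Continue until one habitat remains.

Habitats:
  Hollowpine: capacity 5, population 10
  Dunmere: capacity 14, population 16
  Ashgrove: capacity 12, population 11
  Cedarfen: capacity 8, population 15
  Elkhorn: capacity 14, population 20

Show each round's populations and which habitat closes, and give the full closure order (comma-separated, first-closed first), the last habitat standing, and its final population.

Round 1: Ashgrove=11 Cedarfen=15 Dunmere=16 Elkhorn=20 Hollowpine=10 → close Cedarfen (overflow 7)
  15÷4 = 3 each, +1 to first 3
Round 2: Ashgrove=15 Dunmere=20 Elkhorn=24 Hollowpine=13 → close Elkhorn (overflow 10)
  24÷3 = 8 each, +1 to first 0
Round 3: Ashgrove=23 Dunmere=28 Hollowpine=21 → close Hollowpine (overflow 16)
  21÷2 = 10 each, +1 to first 1
Round 4: Ashgrove=34 Dunmere=38 → close Dunmere (overflow 24)
  38÷1 = 38 each, +1 to first 0

Closure order: Cedarfen, Elkhorn, Hollowpine, Dunmere
Last habitat: Ashgrove with 72 animals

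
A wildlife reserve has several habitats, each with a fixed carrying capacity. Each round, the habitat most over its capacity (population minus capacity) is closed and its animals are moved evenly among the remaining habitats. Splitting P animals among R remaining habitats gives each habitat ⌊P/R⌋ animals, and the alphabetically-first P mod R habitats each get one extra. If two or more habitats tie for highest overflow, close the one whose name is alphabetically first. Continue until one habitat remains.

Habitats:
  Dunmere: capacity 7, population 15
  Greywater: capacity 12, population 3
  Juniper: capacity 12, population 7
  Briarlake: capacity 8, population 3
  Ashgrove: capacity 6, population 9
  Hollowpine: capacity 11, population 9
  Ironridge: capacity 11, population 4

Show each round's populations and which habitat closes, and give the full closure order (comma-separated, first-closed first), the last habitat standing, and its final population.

Closure order: Dunmere, Ashgrove, Hollowpine, Briarlake, Juniper, Greywater
Last habitat: Ironridge with 50 animals

Round 1: Ashgrove=9 Briarlake=3 Dunmere=15 Greywater=3 Hollowpine=9 Ironridge=4 Juniper=7 → close Dunmere (overflow 8)
  15÷6 = 2 each, +1 to first 3
Round 2: Ashgrove=12 Briarlake=6 Greywater=6 Hollowpine=11 Ironridge=6 Juniper=9 → close Ashgrove (overflow 6)
  12÷5 = 2 each, +1 to first 2
Round 3: Briarlake=9 Greywater=9 Hollowpine=13 Ironridge=8 Juniper=11 → close Hollowpine (overflow 2)
  13÷4 = 3 each, +1 to first 1
Round 4: Briarlake=13 Greywater=12 Ironridge=11 Juniper=14 → close Briarlake (overflow 5)
  13÷3 = 4 each, +1 to first 1
Round 5: Greywater=17 Ironridge=15 Juniper=18 → close Juniper (overflow 6)
  18÷2 = 9 each, +1 to first 0
Round 6: Greywater=26 Ironridge=24 → close Greywater (overflow 14)
  26÷1 = 26 each, +1 to first 0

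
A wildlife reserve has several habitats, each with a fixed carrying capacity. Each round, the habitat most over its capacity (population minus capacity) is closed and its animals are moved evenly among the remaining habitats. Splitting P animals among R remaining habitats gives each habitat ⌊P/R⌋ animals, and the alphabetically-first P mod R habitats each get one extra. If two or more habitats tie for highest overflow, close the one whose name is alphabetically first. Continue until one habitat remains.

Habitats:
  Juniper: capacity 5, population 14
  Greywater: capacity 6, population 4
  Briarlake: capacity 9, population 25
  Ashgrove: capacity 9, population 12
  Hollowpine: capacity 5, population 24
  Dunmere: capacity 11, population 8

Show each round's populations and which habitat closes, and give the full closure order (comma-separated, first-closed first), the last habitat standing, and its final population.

Closure order: Hollowpine, Briarlake, Juniper, Ashgrove, Dunmere
Last habitat: Greywater with 87 animals

Round 1: Ashgrove=12 Briarlake=25 Dunmere=8 Greywater=4 Hollowpine=24 Juniper=14 → close Hollowpine (overflow 19)
  24÷5 = 4 each, +1 to first 4
Round 2: Ashgrove=17 Briarlake=30 Dunmere=13 Greywater=9 Juniper=18 → close Briarlake (overflow 21)
  30÷4 = 7 each, +1 to first 2
Round 3: Ashgrove=25 Dunmere=21 Greywater=16 Juniper=25 → close Juniper (overflow 20)
  25÷3 = 8 each, +1 to first 1
Round 4: Ashgrove=34 Dunmere=29 Greywater=24 → close Ashgrove (overflow 25)
  34÷2 = 17 each, +1 to first 0
Round 5: Dunmere=46 Greywater=41 → close Dunmere (overflow 35)
  46÷1 = 46 each, +1 to first 0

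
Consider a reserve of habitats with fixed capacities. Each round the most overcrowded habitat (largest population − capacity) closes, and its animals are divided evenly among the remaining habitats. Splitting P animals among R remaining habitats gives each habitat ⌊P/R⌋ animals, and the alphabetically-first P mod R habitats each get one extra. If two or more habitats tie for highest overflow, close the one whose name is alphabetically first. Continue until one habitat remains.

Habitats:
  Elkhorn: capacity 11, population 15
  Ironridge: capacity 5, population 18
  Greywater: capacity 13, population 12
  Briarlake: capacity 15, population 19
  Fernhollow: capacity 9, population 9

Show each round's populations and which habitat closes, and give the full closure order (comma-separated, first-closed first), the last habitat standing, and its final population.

Closure order: Ironridge, Briarlake, Elkhorn, Fernhollow
Last habitat: Greywater with 73 animals

Round 1: Briarlake=19 Elkhorn=15 Fernhollow=9 Greywater=12 Ironridge=18 → close Ironridge (overflow 13)
  18÷4 = 4 each, +1 to first 2
Round 2: Briarlake=24 Elkhorn=20 Fernhollow=13 Greywater=16 → close Briarlake (overflow 9)
  24÷3 = 8 each, +1 to first 0
Round 3: Elkhorn=28 Fernhollow=21 Greywater=24 → close Elkhorn (overflow 17)
  28÷2 = 14 each, +1 to first 0
Round 4: Fernhollow=35 Greywater=38 → close Fernhollow (overflow 26)
  35÷1 = 35 each, +1 to first 0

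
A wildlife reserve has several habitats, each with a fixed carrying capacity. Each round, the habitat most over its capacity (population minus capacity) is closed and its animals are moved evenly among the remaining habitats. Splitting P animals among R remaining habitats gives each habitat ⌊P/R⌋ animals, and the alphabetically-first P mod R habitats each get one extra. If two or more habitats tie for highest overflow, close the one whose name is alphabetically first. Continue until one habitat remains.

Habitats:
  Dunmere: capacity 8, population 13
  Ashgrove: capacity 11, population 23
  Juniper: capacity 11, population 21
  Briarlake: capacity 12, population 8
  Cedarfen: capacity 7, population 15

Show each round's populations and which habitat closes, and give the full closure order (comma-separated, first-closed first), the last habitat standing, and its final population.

Round 1: Ashgrove=23 Briarlake=8 Cedarfen=15 Dunmere=13 Juniper=21 → close Ashgrove (overflow 12)
  23÷4 = 5 each, +1 to first 3
Round 2: Briarlake=14 Cedarfen=21 Dunmere=19 Juniper=26 → close Juniper (overflow 15)
  26÷3 = 8 each, +1 to first 2
Round 3: Briarlake=23 Cedarfen=30 Dunmere=27 → close Cedarfen (overflow 23)
  30÷2 = 15 each, +1 to first 0
Round 4: Briarlake=38 Dunmere=42 → close Dunmere (overflow 34)
  42÷1 = 42 each, +1 to first 0

Closure order: Ashgrove, Juniper, Cedarfen, Dunmere
Last habitat: Briarlake with 80 animals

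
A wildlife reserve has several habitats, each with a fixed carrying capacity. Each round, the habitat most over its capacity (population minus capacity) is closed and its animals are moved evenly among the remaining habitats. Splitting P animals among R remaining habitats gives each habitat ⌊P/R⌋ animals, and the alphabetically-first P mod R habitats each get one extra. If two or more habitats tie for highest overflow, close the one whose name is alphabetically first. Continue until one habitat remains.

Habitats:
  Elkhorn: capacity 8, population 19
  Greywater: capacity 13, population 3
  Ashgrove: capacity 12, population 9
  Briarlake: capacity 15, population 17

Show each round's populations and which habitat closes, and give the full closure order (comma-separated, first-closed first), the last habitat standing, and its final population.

Round 1: Ashgrove=9 Briarlake=17 Elkhorn=19 Greywater=3 → close Elkhorn (overflow 11)
  19÷3 = 6 each, +1 to first 1
Round 2: Ashgrove=16 Briarlake=23 Greywater=9 → close Briarlake (overflow 8)
  23÷2 = 11 each, +1 to first 1
Round 3: Ashgrove=28 Greywater=20 → close Ashgrove (overflow 16)
  28÷1 = 28 each, +1 to first 0

Closure order: Elkhorn, Briarlake, Ashgrove
Last habitat: Greywater with 48 animals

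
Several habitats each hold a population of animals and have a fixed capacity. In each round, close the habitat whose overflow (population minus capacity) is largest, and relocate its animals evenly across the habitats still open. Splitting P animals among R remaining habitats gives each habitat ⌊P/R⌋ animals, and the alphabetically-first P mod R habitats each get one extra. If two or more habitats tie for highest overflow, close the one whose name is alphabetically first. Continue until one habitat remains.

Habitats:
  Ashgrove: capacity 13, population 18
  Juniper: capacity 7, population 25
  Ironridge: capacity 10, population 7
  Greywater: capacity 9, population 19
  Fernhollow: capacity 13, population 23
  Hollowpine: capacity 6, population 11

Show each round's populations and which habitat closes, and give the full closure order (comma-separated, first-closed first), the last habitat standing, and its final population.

Round 1: Ashgrove=18 Fernhollow=23 Greywater=19 Hollowpine=11 Ironridge=7 Juniper=25 → close Juniper (overflow 18)
  25÷5 = 5 each, +1 to first 0
Round 2: Ashgrove=23 Fernhollow=28 Greywater=24 Hollowpine=16 Ironridge=12 → close Fernhollow (overflow 15)
  28÷4 = 7 each, +1 to first 0
Round 3: Ashgrove=30 Greywater=31 Hollowpine=23 Ironridge=19 → close Greywater (overflow 22)
  31÷3 = 10 each, +1 to first 1
Round 4: Ashgrove=41 Hollowpine=33 Ironridge=29 → close Ashgrove (overflow 28)
  41÷2 = 20 each, +1 to first 1
Round 5: Hollowpine=54 Ironridge=49 → close Hollowpine (overflow 48)
  54÷1 = 54 each, +1 to first 0

Closure order: Juniper, Fernhollow, Greywater, Ashgrove, Hollowpine
Last habitat: Ironridge with 103 animals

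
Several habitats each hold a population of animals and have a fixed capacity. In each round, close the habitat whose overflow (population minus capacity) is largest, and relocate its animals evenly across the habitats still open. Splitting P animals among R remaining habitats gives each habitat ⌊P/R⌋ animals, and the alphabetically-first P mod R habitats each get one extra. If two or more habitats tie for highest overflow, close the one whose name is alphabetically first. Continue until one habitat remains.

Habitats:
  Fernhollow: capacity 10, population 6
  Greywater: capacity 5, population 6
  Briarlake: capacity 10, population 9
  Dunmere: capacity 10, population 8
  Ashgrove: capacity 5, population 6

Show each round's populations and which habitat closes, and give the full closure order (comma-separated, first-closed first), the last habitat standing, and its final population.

Round 1: Ashgrove=6 Briarlake=9 Dunmere=8 Fernhollow=6 Greywater=6 → close Ashgrove (overflow 1)
  6÷4 = 1 each, +1 to first 2
Round 2: Briarlake=11 Dunmere=10 Fernhollow=7 Greywater=7 → close Greywater (overflow 2)
  7÷3 = 2 each, +1 to first 1
Round 3: Briarlake=14 Dunmere=12 Fernhollow=9 → close Briarlake (overflow 4)
  14÷2 = 7 each, +1 to first 0
Round 4: Dunmere=19 Fernhollow=16 → close Dunmere (overflow 9)
  19÷1 = 19 each, +1 to first 0

Closure order: Ashgrove, Greywater, Briarlake, Dunmere
Last habitat: Fernhollow with 35 animals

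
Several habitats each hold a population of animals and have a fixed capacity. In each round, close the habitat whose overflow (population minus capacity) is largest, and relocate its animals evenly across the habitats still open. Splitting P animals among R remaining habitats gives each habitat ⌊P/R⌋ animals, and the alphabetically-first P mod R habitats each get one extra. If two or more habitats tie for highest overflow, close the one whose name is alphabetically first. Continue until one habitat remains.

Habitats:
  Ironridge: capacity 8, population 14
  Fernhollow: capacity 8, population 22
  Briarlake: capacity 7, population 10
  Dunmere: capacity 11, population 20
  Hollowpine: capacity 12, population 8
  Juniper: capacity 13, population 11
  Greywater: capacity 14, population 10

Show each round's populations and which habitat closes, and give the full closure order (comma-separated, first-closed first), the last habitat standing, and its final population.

Round 1: Briarlake=10 Dunmere=20 Fernhollow=22 Greywater=10 Hollowpine=8 Ironridge=14 Juniper=11 → close Fernhollow (overflow 14)
  22÷6 = 3 each, +1 to first 4
Round 2: Briarlake=14 Dunmere=24 Greywater=14 Hollowpine=12 Ironridge=17 Juniper=14 → close Dunmere (overflow 13)
  24÷5 = 4 each, +1 to first 4
Round 3: Briarlake=19 Greywater=19 Hollowpine=17 Ironridge=22 Juniper=18 → close Ironridge (overflow 14)
  22÷4 = 5 each, +1 to first 2
Round 4: Briarlake=25 Greywater=25 Hollowpine=22 Juniper=23 → close Briarlake (overflow 18)
  25÷3 = 8 each, +1 to first 1
Round 5: Greywater=34 Hollowpine=30 Juniper=31 → close Greywater (overflow 20)
  34÷2 = 17 each, +1 to first 0
Round 6: Hollowpine=47 Juniper=48 → close Hollowpine (overflow 35)
  47÷1 = 47 each, +1 to first 0

Closure order: Fernhollow, Dunmere, Ironridge, Briarlake, Greywater, Hollowpine
Last habitat: Juniper with 95 animals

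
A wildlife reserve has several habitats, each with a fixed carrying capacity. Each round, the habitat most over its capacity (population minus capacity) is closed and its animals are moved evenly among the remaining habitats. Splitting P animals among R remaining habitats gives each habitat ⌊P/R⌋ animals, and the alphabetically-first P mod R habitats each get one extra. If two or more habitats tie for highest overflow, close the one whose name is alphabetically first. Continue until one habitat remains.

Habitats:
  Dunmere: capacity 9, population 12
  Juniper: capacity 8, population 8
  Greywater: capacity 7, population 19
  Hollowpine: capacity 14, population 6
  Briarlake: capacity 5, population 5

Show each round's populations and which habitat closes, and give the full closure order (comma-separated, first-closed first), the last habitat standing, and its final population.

Round 1: Briarlake=5 Dunmere=12 Greywater=19 Hollowpine=6 Juniper=8 → close Greywater (overflow 12)
  19÷4 = 4 each, +1 to first 3
Round 2: Briarlake=10 Dunmere=17 Hollowpine=11 Juniper=12 → close Dunmere (overflow 8)
  17÷3 = 5 each, +1 to first 2
Round 3: Briarlake=16 Hollowpine=17 Juniper=17 → close Briarlake (overflow 11)
  16÷2 = 8 each, +1 to first 0
Round 4: Hollowpine=25 Juniper=25 → close Juniper (overflow 17)
  25÷1 = 25 each, +1 to first 0

Closure order: Greywater, Dunmere, Briarlake, Juniper
Last habitat: Hollowpine with 50 animals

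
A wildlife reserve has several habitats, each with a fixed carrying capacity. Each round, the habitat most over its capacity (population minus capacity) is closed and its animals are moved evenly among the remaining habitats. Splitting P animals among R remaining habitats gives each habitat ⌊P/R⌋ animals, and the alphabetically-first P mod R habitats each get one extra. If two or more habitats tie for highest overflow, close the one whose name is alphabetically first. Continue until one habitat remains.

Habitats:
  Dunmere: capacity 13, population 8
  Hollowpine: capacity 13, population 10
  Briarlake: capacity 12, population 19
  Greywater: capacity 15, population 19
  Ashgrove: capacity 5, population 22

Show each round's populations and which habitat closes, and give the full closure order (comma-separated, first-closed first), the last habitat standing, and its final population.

Closure order: Ashgrove, Briarlake, Greywater, Dunmere
Last habitat: Hollowpine with 78 animals

Round 1: Ashgrove=22 Briarlake=19 Dunmere=8 Greywater=19 Hollowpine=10 → close Ashgrove (overflow 17)
  22÷4 = 5 each, +1 to first 2
Round 2: Briarlake=25 Dunmere=14 Greywater=24 Hollowpine=15 → close Briarlake (overflow 13)
  25÷3 = 8 each, +1 to first 1
Round 3: Dunmere=23 Greywater=32 Hollowpine=23 → close Greywater (overflow 17)
  32÷2 = 16 each, +1 to first 0
Round 4: Dunmere=39 Hollowpine=39 → close Dunmere (overflow 26)
  39÷1 = 39 each, +1 to first 0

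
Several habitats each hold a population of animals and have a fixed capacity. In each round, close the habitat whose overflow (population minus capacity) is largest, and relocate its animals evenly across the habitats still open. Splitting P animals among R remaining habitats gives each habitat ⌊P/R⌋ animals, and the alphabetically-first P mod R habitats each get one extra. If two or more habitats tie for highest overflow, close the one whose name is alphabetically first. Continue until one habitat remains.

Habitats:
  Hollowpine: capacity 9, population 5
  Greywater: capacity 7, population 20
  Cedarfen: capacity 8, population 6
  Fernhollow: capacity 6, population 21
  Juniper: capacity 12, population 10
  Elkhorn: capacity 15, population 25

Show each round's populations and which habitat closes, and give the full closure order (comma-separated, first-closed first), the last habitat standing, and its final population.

Closure order: Fernhollow, Greywater, Elkhorn, Cedarfen, Hollowpine
Last habitat: Juniper with 87 animals

Round 1: Cedarfen=6 Elkhorn=25 Fernhollow=21 Greywater=20 Hollowpine=5 Juniper=10 → close Fernhollow (overflow 15)
  21÷5 = 4 each, +1 to first 1
Round 2: Cedarfen=11 Elkhorn=29 Greywater=24 Hollowpine=9 Juniper=14 → close Greywater (overflow 17)
  24÷4 = 6 each, +1 to first 0
Round 3: Cedarfen=17 Elkhorn=35 Hollowpine=15 Juniper=20 → close Elkhorn (overflow 20)
  35÷3 = 11 each, +1 to first 2
Round 4: Cedarfen=29 Hollowpine=27 Juniper=31 → close Cedarfen (overflow 21)
  29÷2 = 14 each, +1 to first 1
Round 5: Hollowpine=42 Juniper=45 → close Hollowpine (overflow 33)
  42÷1 = 42 each, +1 to first 0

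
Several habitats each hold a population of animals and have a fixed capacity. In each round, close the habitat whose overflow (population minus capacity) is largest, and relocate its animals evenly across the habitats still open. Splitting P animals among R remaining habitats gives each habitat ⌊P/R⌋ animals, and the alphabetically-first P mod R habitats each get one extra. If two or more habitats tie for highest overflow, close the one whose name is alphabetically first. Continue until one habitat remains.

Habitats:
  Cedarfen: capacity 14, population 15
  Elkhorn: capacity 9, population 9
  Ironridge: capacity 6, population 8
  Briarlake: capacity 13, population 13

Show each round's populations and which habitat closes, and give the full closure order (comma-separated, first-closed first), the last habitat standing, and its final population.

Closure order: Ironridge, Cedarfen, Briarlake
Last habitat: Elkhorn with 45 animals

Round 1: Briarlake=13 Cedarfen=15 Elkhorn=9 Ironridge=8 → close Ironridge (overflow 2)
  8÷3 = 2 each, +1 to first 2
Round 2: Briarlake=16 Cedarfen=18 Elkhorn=11 → close Cedarfen (overflow 4)
  18÷2 = 9 each, +1 to first 0
Round 3: Briarlake=25 Elkhorn=20 → close Briarlake (overflow 12)
  25÷1 = 25 each, +1 to first 0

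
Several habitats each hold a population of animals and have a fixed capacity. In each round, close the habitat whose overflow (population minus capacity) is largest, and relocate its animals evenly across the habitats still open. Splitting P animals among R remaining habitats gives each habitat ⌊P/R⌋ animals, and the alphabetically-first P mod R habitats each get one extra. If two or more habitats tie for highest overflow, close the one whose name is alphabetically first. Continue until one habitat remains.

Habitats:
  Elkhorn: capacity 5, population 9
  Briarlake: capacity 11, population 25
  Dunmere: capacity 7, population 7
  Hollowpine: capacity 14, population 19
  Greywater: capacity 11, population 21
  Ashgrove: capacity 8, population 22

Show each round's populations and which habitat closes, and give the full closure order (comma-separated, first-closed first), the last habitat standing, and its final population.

Round 1: Ashgrove=22 Briarlake=25 Dunmere=7 Elkhorn=9 Greywater=21 Hollowpine=19 → close Ashgrove (overflow 14)
  22÷5 = 4 each, +1 to first 2
Round 2: Briarlake=30 Dunmere=12 Elkhorn=13 Greywater=25 Hollowpine=23 → close Briarlake (overflow 19)
  30÷4 = 7 each, +1 to first 2
Round 3: Dunmere=20 Elkhorn=21 Greywater=32 Hollowpine=30 → close Greywater (overflow 21)
  32÷3 = 10 each, +1 to first 2
Round 4: Dunmere=31 Elkhorn=32 Hollowpine=40 → close Elkhorn (overflow 27)
  32÷2 = 16 each, +1 to first 0
Round 5: Dunmere=47 Hollowpine=56 → close Hollowpine (overflow 42)
  56÷1 = 56 each, +1 to first 0

Closure order: Ashgrove, Briarlake, Greywater, Elkhorn, Hollowpine
Last habitat: Dunmere with 103 animals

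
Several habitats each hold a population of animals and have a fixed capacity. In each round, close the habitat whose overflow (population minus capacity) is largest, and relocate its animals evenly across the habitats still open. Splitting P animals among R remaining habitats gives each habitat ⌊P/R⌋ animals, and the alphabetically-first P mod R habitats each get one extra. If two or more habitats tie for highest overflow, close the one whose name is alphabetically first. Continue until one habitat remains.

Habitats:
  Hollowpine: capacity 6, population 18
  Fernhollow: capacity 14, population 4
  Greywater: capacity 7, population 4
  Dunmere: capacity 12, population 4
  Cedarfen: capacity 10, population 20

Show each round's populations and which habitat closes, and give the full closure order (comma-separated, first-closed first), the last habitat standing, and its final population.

Round 1: Cedarfen=20 Dunmere=4 Fernhollow=4 Greywater=4 Hollowpine=18 → close Hollowpine (overflow 12)
  18÷4 = 4 each, +1 to first 2
Round 2: Cedarfen=25 Dunmere=9 Fernhollow=8 Greywater=8 → close Cedarfen (overflow 15)
  25÷3 = 8 each, +1 to first 1
Round 3: Dunmere=18 Fernhollow=16 Greywater=16 → close Greywater (overflow 9)
  16÷2 = 8 each, +1 to first 0
Round 4: Dunmere=26 Fernhollow=24 → close Dunmere (overflow 14)
  26÷1 = 26 each, +1 to first 0

Closure order: Hollowpine, Cedarfen, Greywater, Dunmere
Last habitat: Fernhollow with 50 animals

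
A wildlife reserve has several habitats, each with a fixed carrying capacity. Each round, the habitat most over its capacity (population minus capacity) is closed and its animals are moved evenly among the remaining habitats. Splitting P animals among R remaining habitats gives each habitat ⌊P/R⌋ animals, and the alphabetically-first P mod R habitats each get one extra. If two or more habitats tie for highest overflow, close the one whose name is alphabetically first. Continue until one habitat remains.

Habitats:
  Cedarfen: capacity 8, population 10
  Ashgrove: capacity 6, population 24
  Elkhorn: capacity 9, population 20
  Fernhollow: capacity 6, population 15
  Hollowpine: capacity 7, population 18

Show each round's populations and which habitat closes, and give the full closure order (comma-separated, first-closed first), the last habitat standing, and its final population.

Round 1: Ashgrove=24 Cedarfen=10 Elkhorn=20 Fernhollow=15 Hollowpine=18 → close Ashgrove (overflow 18)
  24÷4 = 6 each, +1 to first 0
Round 2: Cedarfen=16 Elkhorn=26 Fernhollow=21 Hollowpine=24 → close Elkhorn (overflow 17)
  26÷3 = 8 each, +1 to first 2
Round 3: Cedarfen=25 Fernhollow=30 Hollowpine=32 → close Hollowpine (overflow 25)
  32÷2 = 16 each, +1 to first 0
Round 4: Cedarfen=41 Fernhollow=46 → close Fernhollow (overflow 40)
  46÷1 = 46 each, +1 to first 0

Closure order: Ashgrove, Elkhorn, Hollowpine, Fernhollow
Last habitat: Cedarfen with 87 animals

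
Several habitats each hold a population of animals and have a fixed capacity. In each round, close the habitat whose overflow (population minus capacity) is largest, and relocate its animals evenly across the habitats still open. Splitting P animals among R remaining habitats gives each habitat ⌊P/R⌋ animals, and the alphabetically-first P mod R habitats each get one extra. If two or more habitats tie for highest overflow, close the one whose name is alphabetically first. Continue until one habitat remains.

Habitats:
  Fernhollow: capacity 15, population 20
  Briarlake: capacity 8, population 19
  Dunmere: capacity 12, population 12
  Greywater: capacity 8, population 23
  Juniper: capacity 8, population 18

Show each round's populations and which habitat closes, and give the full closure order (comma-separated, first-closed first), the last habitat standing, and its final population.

Round 1: Briarlake=19 Dunmere=12 Fernhollow=20 Greywater=23 Juniper=18 → close Greywater (overflow 15)
  23÷4 = 5 each, +1 to first 3
Round 2: Briarlake=25 Dunmere=18 Fernhollow=26 Juniper=23 → close Briarlake (overflow 17)
  25÷3 = 8 each, +1 to first 1
Round 3: Dunmere=27 Fernhollow=34 Juniper=31 → close Juniper (overflow 23)
  31÷2 = 15 each, +1 to first 1
Round 4: Dunmere=43 Fernhollow=49 → close Fernhollow (overflow 34)
  49÷1 = 49 each, +1 to first 0

Closure order: Greywater, Briarlake, Juniper, Fernhollow
Last habitat: Dunmere with 92 animals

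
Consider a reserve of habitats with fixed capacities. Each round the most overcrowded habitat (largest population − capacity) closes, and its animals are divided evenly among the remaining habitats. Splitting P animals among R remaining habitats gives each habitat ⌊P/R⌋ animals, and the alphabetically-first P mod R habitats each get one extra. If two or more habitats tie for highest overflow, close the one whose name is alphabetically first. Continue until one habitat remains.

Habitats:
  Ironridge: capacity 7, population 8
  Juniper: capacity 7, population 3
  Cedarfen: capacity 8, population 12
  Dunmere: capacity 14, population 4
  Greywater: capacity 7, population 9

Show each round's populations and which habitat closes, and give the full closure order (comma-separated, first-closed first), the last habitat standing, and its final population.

Closure order: Cedarfen, Greywater, Ironridge, Juniper
Last habitat: Dunmere with 36 animals

Round 1: Cedarfen=12 Dunmere=4 Greywater=9 Ironridge=8 Juniper=3 → close Cedarfen (overflow 4)
  12÷4 = 3 each, +1 to first 0
Round 2: Dunmere=7 Greywater=12 Ironridge=11 Juniper=6 → close Greywater (overflow 5)
  12÷3 = 4 each, +1 to first 0
Round 3: Dunmere=11 Ironridge=15 Juniper=10 → close Ironridge (overflow 8)
  15÷2 = 7 each, +1 to first 1
Round 4: Dunmere=19 Juniper=17 → close Juniper (overflow 10)
  17÷1 = 17 each, +1 to first 0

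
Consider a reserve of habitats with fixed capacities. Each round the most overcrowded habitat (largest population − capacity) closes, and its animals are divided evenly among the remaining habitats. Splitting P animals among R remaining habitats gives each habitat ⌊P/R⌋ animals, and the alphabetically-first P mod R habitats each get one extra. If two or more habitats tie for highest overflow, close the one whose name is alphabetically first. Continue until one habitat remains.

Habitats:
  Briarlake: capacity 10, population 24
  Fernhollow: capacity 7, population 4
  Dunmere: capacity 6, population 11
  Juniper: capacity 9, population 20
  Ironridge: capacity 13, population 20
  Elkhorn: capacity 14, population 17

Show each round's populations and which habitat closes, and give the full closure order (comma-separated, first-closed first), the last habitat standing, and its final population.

Closure order: Briarlake, Juniper, Ironridge, Dunmere, Elkhorn
Last habitat: Fernhollow with 96 animals

Round 1: Briarlake=24 Dunmere=11 Elkhorn=17 Fernhollow=4 Ironridge=20 Juniper=20 → close Briarlake (overflow 14)
  24÷5 = 4 each, +1 to first 4
Round 2: Dunmere=16 Elkhorn=22 Fernhollow=9 Ironridge=25 Juniper=24 → close Juniper (overflow 15)
  24÷4 = 6 each, +1 to first 0
Round 3: Dunmere=22 Elkhorn=28 Fernhollow=15 Ironridge=31 → close Ironridge (overflow 18)
  31÷3 = 10 each, +1 to first 1
Round 4: Dunmere=33 Elkhorn=38 Fernhollow=25 → close Dunmere (overflow 27)
  33÷2 = 16 each, +1 to first 1
Round 5: Elkhorn=55 Fernhollow=41 → close Elkhorn (overflow 41)
  55÷1 = 55 each, +1 to first 0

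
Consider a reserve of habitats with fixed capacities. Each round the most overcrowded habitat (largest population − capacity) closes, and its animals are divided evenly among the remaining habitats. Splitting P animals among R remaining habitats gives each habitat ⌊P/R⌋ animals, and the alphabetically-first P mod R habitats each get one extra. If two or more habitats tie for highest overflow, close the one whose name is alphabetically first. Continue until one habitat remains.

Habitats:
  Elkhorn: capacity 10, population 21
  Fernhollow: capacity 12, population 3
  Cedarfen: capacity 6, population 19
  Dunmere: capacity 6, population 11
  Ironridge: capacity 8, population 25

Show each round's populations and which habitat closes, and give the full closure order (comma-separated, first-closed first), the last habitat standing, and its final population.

Closure order: Ironridge, Cedarfen, Elkhorn, Dunmere
Last habitat: Fernhollow with 79 animals

Round 1: Cedarfen=19 Dunmere=11 Elkhorn=21 Fernhollow=3 Ironridge=25 → close Ironridge (overflow 17)
  25÷4 = 6 each, +1 to first 1
Round 2: Cedarfen=26 Dunmere=17 Elkhorn=27 Fernhollow=9 → close Cedarfen (overflow 20)
  26÷3 = 8 each, +1 to first 2
Round 3: Dunmere=26 Elkhorn=36 Fernhollow=17 → close Elkhorn (overflow 26)
  36÷2 = 18 each, +1 to first 0
Round 4: Dunmere=44 Fernhollow=35 → close Dunmere (overflow 38)
  44÷1 = 44 each, +1 to first 0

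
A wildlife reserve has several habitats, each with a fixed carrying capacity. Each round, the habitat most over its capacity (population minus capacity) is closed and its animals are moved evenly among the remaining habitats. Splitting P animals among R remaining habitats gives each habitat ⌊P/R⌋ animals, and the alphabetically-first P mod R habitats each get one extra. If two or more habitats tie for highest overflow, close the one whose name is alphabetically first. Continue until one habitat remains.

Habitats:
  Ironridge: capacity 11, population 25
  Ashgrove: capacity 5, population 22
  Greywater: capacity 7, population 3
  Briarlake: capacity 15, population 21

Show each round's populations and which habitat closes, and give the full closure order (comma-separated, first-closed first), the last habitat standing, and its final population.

Round 1: Ashgrove=22 Briarlake=21 Greywater=3 Ironridge=25 → close Ashgrove (overflow 17)
  22÷3 = 7 each, +1 to first 1
Round 2: Briarlake=29 Greywater=10 Ironridge=32 → close Ironridge (overflow 21)
  32÷2 = 16 each, +1 to first 0
Round 3: Briarlake=45 Greywater=26 → close Briarlake (overflow 30)
  45÷1 = 45 each, +1 to first 0

Closure order: Ashgrove, Ironridge, Briarlake
Last habitat: Greywater with 71 animals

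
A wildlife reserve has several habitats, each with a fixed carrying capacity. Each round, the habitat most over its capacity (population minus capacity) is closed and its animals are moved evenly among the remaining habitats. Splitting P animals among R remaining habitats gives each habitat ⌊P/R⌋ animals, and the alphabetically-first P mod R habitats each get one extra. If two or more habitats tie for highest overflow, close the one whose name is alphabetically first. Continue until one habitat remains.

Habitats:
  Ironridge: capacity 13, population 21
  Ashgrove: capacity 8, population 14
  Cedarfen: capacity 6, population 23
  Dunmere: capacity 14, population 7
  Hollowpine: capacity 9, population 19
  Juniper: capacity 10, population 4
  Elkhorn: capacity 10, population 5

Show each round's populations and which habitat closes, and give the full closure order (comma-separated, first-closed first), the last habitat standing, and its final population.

Closure order: Cedarfen, Hollowpine, Ironridge, Ashgrove, Elkhorn, Dunmere
Last habitat: Juniper with 93 animals

Round 1: Ashgrove=14 Cedarfen=23 Dunmere=7 Elkhorn=5 Hollowpine=19 Ironridge=21 Juniper=4 → close Cedarfen (overflow 17)
  23÷6 = 3 each, +1 to first 5
Round 2: Ashgrove=18 Dunmere=11 Elkhorn=9 Hollowpine=23 Ironridge=25 Juniper=7 → close Hollowpine (overflow 14)
  23÷5 = 4 each, +1 to first 3
Round 3: Ashgrove=23 Dunmere=16 Elkhorn=14 Ironridge=29 Juniper=11 → close Ironridge (overflow 16)
  29÷4 = 7 each, +1 to first 1
Round 4: Ashgrove=31 Dunmere=23 Elkhorn=21 Juniper=18 → close Ashgrove (overflow 23)
  31÷3 = 10 each, +1 to first 1
Round 5: Dunmere=34 Elkhorn=31 Juniper=28 → close Elkhorn (overflow 21)
  31÷2 = 15 each, +1 to first 1
Round 6: Dunmere=50 Juniper=43 → close Dunmere (overflow 36)
  50÷1 = 50 each, +1 to first 0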